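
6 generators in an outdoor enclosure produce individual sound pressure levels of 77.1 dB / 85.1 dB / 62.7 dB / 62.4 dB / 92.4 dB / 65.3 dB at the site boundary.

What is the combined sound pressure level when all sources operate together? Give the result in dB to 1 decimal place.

Σ 10^(Lᵢ/10) = 2.12e+09.
Back to dB: 10·log₁₀ Σ = 93.3 dB.

93.3 dB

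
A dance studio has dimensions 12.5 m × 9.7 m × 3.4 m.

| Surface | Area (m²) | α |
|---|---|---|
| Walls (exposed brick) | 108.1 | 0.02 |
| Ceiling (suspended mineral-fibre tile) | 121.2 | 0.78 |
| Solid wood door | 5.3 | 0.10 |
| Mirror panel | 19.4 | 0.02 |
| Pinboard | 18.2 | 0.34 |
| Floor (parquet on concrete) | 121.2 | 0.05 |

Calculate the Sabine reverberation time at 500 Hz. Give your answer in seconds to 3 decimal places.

Equivalent absorption area: A = 108.1×0.02 + 121.2×0.78 + 5.3×0.10 + 19.4×0.02 + 18.2×0.34 + 121.2×0.05 = 109.864 m².
V = 12.5·9.7·3.4 = 412.25 m³.
Sabine: RT60 = 0.161 × 412.25 / 109.864 = 0.604 s.

0.604 seconds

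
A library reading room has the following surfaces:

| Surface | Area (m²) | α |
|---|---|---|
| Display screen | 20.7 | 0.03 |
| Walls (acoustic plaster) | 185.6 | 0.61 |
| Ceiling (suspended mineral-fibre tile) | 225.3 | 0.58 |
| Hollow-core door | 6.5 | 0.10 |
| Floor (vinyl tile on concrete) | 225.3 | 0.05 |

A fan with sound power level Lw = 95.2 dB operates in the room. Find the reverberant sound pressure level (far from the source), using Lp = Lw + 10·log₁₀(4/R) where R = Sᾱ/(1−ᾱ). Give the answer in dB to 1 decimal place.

75.0 dB

Σ(Sᵢαᵢ) = 20.7×0.03 + 185.6×0.61 + 225.3×0.58 + 6.5×0.10 + 225.3×0.05 = 256.426; total area S = 663.4 m².
ᾱ = 0.3865, so room constant R = A/(1−ᾱ) = 417.972 m².
Lp = 95.2 + 10·log₁₀(4/417.972) = 95.2 + (-20.19) = 75.0 dB.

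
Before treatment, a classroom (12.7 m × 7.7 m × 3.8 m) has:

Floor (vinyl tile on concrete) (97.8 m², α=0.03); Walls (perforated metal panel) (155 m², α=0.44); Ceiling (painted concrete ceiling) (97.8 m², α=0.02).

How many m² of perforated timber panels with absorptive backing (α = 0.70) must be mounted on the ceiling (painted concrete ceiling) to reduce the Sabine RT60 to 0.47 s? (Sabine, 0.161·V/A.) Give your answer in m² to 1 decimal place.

79.7

A₁ = Σ Sᵢαᵢ = 97.8·0.03 + 155·0.44 + 97.8·0.02 = 73.090 sabins.
Required A₂ = 0.161·371.602/0.47 = 127.293 sabins.
ΔA needed = 127.293 − 73.090 = 54.203 sabins.
Net gain per m²: Δα = 0.70 − 0.02 = 0.68.
Panel area = 54.203 / 0.68 = 79.7 m².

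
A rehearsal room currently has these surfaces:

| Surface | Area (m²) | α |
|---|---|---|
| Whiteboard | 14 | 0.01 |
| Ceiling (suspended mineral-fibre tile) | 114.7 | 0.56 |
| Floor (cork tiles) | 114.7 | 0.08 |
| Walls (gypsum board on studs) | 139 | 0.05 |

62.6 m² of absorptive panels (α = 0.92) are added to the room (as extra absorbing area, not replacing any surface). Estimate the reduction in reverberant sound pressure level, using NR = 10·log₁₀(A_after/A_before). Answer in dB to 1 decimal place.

2.3 dB

Summing Sᵢαᵢ: 0.140 + 64.232 + 9.176 + 6.950 → A_before = 80.498 sabins.
Added absorption = 62.6 × 0.92 = 57.592 sabins.
A_after = 80.498 + 57.592 = 138.090 sabins.
Reduction = 10 log₁₀(A_after/A_before) = 10 log₁₀(1.7154) = 2.3 dB.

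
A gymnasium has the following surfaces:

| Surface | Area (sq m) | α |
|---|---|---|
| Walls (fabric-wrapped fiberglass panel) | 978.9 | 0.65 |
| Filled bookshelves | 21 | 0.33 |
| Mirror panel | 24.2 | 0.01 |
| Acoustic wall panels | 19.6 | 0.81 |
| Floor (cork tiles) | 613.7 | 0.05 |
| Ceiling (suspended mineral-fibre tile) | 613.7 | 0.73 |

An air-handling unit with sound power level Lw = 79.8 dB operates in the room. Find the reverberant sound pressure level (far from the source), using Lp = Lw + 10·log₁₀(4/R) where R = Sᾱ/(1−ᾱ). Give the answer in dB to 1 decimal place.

52.2 dB

Σ(Sᵢαᵢ) = 978.9·0.65 + 21·0.33 + 24.2·0.01 + 19.6·0.81 + 613.7·0.05 + 613.7·0.73 = 1138.019; total area S = 2271.1 sq m.
ᾱ = 0.5011, so room constant R = A/(1−ᾱ) = 2281.056 sq m.
Lp = Lw + 10 log₁₀(4/R) = 79.8 -27.56 = 52.2 dB.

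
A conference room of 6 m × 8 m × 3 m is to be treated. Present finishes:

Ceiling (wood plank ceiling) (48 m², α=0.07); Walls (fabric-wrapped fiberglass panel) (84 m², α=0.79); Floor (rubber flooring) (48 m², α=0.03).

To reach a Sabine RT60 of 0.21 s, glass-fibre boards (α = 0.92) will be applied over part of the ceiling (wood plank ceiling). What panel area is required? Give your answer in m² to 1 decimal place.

46.2

A₁ = Σ Sᵢαᵢ = 48·0.07 + 84·0.79 + 48·0.03 = 71.160 sabins.
V = 144 m³. Target absorption A₂ = 0.161 × 144 / 0.21 = 110.400 sabins.
Absorption to add: 110.400 − 71.160 = 39.240 sabins.
Net gain per m²: Δα = 0.92 − 0.07 = 0.85.
Panel area = 39.240 / 0.85 = 46.2 m².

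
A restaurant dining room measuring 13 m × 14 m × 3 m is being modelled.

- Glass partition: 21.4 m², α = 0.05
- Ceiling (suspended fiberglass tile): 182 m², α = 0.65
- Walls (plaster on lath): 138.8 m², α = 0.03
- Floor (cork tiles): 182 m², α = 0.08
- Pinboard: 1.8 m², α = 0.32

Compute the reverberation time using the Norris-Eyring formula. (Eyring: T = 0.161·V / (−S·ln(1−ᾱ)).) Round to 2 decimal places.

S = Σ Sᵢ = 526.0 m².
Σ(Sᵢαᵢ) = 21.4·0.05 + 182·0.65 + 138.8·0.03 + 182·0.08 + 1.8·0.32 = 138.670.
Mean coefficient ᾱ = A/S = 0.2636.
Eyring denominator: −S ln(1−ᾱ) = 160.946.
V = 13 × 14 × 3 = 546 m³.
RT60 = 0.161 × 546 / 160.946 = 0.55 s.

0.55 s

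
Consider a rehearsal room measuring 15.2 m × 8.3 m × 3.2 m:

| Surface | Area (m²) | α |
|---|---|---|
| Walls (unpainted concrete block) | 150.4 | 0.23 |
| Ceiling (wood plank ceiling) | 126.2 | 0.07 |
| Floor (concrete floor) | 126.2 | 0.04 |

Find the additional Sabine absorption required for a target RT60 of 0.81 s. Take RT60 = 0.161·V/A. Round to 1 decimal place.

Equivalent absorption area: A₁ = 150.4·0.23 + 126.2·0.07 + 126.2·0.04 = 48.474 m².
For T = 0.81 s, need A₂ = 0.161·V/T = 0.161·403.712/0.81 = 80.244 sabins.
Shortfall: 80.244 − 48.474 = 31.8 sabins.

31.8 sabins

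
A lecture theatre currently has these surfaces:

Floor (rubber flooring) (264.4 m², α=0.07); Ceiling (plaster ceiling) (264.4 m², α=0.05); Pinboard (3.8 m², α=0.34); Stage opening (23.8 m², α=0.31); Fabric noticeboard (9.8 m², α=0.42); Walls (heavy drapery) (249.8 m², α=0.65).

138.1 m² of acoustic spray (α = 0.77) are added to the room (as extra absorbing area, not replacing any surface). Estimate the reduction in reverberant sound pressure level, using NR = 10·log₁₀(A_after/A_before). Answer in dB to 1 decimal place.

Total absorption A_before = 264.4·0.07 + 264.4·0.05 + 3.8·0.34 + 23.8·0.31 + 9.8·0.42 + 249.8·0.65
  = 18.508 + 13.220 + 1.292 + 7.378 + 4.116 + 162.370 = 206.884 m² sabins.
Treatment contributes 138.1·0.77 = 106.337 sabins.
New total A_after = 313.221 sabins.
Reduction = 10 log₁₀(A_after/A_before) = 10 log₁₀(1.5140) = 1.8 dB.

1.8 dB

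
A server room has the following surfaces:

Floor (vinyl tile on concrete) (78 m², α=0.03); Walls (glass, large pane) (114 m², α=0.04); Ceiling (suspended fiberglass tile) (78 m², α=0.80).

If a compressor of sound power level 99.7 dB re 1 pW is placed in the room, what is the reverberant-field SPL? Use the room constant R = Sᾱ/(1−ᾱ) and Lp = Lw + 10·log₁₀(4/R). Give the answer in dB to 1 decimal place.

86.0 dB

Σ(Sᵢαᵢ) = 78×0.03 + 114×0.04 + 78×0.80 = 69.300; total area S = 270.0 m².
ᾱ = 69.300/270.0 = 0.2567; R = Sᾱ/(1−ᾱ) = 69.300/(1−0.2567) = 93.233 m².
Lp = 99.7 + 10·log₁₀(4/93.233) = 99.7 + (-13.68) = 86.0 dB.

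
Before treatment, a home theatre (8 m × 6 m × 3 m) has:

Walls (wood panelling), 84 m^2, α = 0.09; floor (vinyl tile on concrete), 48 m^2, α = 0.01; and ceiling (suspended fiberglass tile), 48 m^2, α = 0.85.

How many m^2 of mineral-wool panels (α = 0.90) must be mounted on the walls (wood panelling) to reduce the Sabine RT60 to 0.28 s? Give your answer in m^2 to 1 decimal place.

A₁ = Σ Sᵢαᵢ = 84*0.09 + 48*0.01 + 48*0.85 = 48.840 sabins.
V = 144 m³. Target absorption A₂ = 0.161 × 144 / 0.28 = 82.800 sabins.
Absorption to add: 82.800 − 48.840 = 33.960 sabins.
Net gain per m^2: Δα = 0.90 − 0.09 = 0.81.
Panel area = 33.960 / 0.81 = 41.9 m^2.

41.9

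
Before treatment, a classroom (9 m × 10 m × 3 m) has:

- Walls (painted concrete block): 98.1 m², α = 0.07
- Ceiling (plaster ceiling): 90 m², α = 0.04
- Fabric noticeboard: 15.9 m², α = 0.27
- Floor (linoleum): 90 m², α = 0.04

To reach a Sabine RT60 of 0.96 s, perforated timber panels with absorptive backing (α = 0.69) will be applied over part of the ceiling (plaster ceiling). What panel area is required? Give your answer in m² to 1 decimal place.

A₁ = Σ Sᵢαᵢ = 98.1·0.07 + 90·0.04 + 15.9·0.27 + 90·0.04 = 18.360 sabins.
V = 270 m³. Target absorption A₂ = 0.161 × 270 / 0.96 = 45.281 sabins.
ΔA needed = 45.281 − 18.360 = 26.921 sabins.
Net gain per m²: Δα = 0.69 − 0.04 = 0.65.
Area = ΔA/Δα = 26.921/0.65 = 41.4 m².

41.4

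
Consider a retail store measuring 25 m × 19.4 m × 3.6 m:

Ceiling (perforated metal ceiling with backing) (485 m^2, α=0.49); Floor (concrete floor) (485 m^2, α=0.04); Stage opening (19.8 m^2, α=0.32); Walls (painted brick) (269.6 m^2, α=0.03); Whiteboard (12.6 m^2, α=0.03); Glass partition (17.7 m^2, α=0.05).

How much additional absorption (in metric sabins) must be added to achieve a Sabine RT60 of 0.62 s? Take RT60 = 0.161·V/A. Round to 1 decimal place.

180.7 sabins

Summing Sᵢαᵢ: 237.650 + 19.400 + 6.336 + 8.088 + 0.378 + 0.885 → A₁ = 272.737 sabins.
Target A₂ = 0.161·1746/0.62 = 453.397 sabins (V = 1746 m³).
ΔA = A₂ − A₁ = 453.397 − 272.737 = 180.7 sabins.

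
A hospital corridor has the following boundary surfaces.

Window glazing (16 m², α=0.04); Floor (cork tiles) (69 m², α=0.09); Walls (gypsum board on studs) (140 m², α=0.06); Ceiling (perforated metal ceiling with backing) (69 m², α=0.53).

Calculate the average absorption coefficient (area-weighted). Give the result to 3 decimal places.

0.176

Total surface area S = 294.0 m².
A = 16*0.04 + 69*0.09 + 140*0.06 + 69*0.53 = 51.820 sabins.
ᾱ = 51.820 / 294.0 = 0.176.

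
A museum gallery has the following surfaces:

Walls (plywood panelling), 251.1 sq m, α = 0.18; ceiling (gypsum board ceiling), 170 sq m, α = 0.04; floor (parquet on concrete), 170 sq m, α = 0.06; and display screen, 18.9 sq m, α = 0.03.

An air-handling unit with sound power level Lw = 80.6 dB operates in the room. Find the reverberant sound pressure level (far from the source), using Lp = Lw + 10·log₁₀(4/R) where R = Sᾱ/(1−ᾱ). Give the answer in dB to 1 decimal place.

A = 62.765 sabins; S = 610.0 sq m.
ᾱ = 62.765/610.0 = 0.1029; R = Sᾱ/(1−ᾱ) = 62.765/(1−0.1029) = 69.964 sq m.
Lp = Lw + 10 log₁₀(4/R) = 80.6 -12.43 = 68.2 dB.

68.2 dB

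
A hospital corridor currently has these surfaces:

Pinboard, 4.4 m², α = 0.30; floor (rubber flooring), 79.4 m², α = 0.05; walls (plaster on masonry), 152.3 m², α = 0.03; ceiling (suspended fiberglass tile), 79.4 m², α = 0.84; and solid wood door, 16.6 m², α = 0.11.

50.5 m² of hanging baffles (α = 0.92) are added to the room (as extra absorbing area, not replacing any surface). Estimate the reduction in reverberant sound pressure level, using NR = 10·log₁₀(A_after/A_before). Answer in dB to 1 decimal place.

Equivalent absorption area: A_before = 4.4×0.30 + 79.4×0.05 + 152.3×0.03 + 79.4×0.84 + 16.6×0.11 = 78.381 m².
Treatment contributes 50.5·0.92 = 46.460 sabins.
New total A_after = 124.841 sabins.
Reduction = 10 log₁₀(A_after/A_before) = 10 log₁₀(1.5927) = 2.0 dB.

2.0 dB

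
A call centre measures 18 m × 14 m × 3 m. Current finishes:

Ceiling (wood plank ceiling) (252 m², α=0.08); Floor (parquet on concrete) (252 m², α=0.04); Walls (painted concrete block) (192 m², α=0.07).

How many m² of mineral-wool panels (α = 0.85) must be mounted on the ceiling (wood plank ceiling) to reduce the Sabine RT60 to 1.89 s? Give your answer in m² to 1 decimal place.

Summing Sᵢαᵢ: 20.160 + 10.080 + 13.440 → A₁ = 43.680 sabins.
Required A₂ = 0.161·756/1.89 = 64.400 sabins.
Absorption to add: 64.400 − 43.680 = 20.720 sabins.
Net gain per m²: Δα = 0.85 − 0.08 = 0.77.
Panel area = 20.720 / 0.77 = 26.9 m².

26.9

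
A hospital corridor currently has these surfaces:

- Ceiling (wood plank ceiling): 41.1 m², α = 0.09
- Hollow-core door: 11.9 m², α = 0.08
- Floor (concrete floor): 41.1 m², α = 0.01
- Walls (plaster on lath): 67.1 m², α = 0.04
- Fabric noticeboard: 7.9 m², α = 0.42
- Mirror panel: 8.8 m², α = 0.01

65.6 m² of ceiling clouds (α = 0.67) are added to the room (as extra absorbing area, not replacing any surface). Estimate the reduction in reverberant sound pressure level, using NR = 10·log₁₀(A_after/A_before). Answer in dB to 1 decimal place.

A_before = Σ Sᵢαᵢ = 41.1·0.09 + 11.9·0.08 + 41.1·0.01 + 67.1·0.04 + 7.9·0.42 + 8.8·0.01 = 11.152 sabins.
Treatment contributes 65.6·0.67 = 43.952 sabins.
New total A_after = 55.104 sabins.
Reduction = 10 log₁₀(A_after/A_before) = 10 log₁₀(4.9412) = 6.9 dB.

6.9 dB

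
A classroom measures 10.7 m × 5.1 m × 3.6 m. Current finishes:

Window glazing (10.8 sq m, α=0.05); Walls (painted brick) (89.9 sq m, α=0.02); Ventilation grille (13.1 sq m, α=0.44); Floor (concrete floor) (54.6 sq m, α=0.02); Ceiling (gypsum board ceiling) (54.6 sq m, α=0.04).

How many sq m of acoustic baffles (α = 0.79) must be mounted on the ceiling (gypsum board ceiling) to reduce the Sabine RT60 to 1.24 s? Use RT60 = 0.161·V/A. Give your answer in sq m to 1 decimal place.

A₁ = Σ Sᵢαᵢ = 10.8*0.05 + 89.9*0.02 + 13.1*0.44 + 54.6*0.02 + 54.6*0.04 = 11.378 sabins.
V = 196.452 m³. Target absorption A₂ = 0.161 × 196.452 / 1.24 = 25.507 sabins.
ΔA needed = 25.507 − 11.378 = 14.129 sabins.
Each sq m of panel replacing the ceiling (gypsum board ceiling) adds (0.79 − 0.04) = 0.75 sabins.
Panel area = 14.129 / 0.75 = 18.8 sq m.

18.8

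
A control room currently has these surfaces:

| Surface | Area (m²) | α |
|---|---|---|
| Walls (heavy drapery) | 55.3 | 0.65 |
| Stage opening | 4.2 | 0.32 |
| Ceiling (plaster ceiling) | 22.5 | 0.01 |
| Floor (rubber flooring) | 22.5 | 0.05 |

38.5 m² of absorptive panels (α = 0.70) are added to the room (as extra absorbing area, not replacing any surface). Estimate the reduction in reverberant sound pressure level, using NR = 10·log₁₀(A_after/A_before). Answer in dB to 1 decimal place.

2.3 dB

Summing Sᵢαᵢ: 35.945 + 1.344 + 0.225 + 1.125 → A_before = 38.639 sabins.
Treatment contributes 38.5·0.70 = 26.950 sabins.
A_after = 38.639 + 26.950 = 65.589 sabins.
NR = 10·log₁₀(65.589/38.639) = 2.3 dB.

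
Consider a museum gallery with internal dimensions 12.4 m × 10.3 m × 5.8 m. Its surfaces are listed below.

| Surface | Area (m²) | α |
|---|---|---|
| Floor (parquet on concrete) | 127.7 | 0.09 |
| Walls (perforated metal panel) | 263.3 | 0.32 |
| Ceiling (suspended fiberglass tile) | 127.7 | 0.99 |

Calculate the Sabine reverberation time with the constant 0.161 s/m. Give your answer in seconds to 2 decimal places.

Total absorption A = 127.7·0.09 + 263.3·0.32 + 127.7·0.99
  = 11.493 + 84.256 + 126.423 = 222.172 m² sabins.
Volume V = 12.4 × 10.3 × 5.8 = 740.776 m³.
RT60 = 0.161 · V / A = 0.161 × 740.776 / 222.172 = 0.54 s.

0.54 s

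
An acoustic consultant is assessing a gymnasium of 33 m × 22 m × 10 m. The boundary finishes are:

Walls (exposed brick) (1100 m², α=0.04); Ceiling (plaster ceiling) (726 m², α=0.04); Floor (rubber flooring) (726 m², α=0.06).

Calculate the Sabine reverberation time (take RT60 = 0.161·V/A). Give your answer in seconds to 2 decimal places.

Equivalent absorption area: A = 1100*0.04 + 726*0.04 + 726*0.06 = 116.600 m².
Room volume: 7260 m³.
T = 0.161 V/A = 0.161·7260/116.600 = 10.02 s.

10.02 s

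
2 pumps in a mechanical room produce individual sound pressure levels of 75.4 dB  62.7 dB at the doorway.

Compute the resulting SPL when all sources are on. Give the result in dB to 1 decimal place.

75.6 dB

Converting to relative power and adding: 10^(75.4/10) + 10^(62.7/10) = 3.654e+07.
Combined level = 10 log₁₀(3.654e+07) = 75.6 dB.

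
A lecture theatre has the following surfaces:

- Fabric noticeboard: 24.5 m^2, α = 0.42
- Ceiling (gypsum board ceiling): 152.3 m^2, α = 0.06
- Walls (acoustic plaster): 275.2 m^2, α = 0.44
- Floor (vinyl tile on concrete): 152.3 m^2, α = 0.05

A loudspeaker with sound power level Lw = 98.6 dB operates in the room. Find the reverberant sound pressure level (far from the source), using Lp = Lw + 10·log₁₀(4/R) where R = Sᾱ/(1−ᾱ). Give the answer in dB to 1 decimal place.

81.7 dB

Σ(Sᵢαᵢ) = 24.5×0.42 + 152.3×0.06 + 275.2×0.44 + 152.3×0.05 = 148.131; total area S = 604.3 m^2.
ᾱ = 148.131/604.3 = 0.2451; R = Sᾱ/(1−ᾱ) = 148.131/(1−0.2451) = 196.226 m^2.
Lp = 98.6 + 10·log₁₀(4/196.226) = 98.6 + (-16.91) = 81.7 dB.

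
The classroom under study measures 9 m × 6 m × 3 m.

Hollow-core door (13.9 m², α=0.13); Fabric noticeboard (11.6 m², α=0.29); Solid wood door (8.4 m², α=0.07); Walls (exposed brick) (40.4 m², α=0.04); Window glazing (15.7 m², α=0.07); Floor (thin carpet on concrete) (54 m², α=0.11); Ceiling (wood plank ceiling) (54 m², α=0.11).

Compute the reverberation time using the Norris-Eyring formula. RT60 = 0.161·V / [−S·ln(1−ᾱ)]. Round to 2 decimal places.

S = Σ Sᵢ = 198.0 m².
Absorption A = 13.9×0.13 + 11.6×0.29 + 8.4×0.07 + 40.4×0.04 + 15.7×0.07 + 54×0.11 + 54×0.11 = 20.354 sabins.
ᾱ = 20.354 / 198.0 = 0.1028.
Eyring denominator: −S ln(1−ᾱ) = 21.478.
V = 9 × 6 × 3 = 162 m³.
RT60 = 0.161 × 162 / 21.478 = 1.21 s.

1.21 s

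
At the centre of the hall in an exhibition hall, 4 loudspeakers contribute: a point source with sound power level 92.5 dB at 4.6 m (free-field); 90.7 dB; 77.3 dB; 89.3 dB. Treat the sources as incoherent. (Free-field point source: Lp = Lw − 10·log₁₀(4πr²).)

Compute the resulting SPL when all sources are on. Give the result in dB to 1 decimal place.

Source at 4.6 m: Lp = 92.5 − 10·log₁₀(4π·4.6²) = 92.5 − 10·log₁₀(265.904) = 68.3 dB.
Σ 10^(Lᵢ/10) = 2.086e+09.
Combined level = 10 log₁₀(2.086e+09) = 93.2 dB.

93.2 dB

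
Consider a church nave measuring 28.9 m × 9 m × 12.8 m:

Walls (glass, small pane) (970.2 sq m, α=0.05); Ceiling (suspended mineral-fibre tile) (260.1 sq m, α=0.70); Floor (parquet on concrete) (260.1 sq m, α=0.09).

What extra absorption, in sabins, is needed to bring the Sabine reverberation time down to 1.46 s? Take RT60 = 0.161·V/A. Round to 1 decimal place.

113.1 sabins

Total absorption A₁ = 970.2*0.05 + 260.1*0.70 + 260.1*0.09
  = 48.510 + 182.070 + 23.409 = 253.989 sq m sabins.
Target A₂ = 0.161·3329.28/1.46 = 367.133 sabins (V = 3329.28 m³).
Additional absorption ΔA = 367.133 − 253.989 = 113.1 sabins.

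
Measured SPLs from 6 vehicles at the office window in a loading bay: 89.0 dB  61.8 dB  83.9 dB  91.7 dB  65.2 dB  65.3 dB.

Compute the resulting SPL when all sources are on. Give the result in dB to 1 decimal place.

94.0 dB

Sum in the linear (power) domain: Σ 10^(Lᵢ/10) = 10^(89.0/10) + 10^(61.8/10) + 10^(83.9/10) + 10^(91.7/10) + 10^(65.2/10) + 10^(65.3/10) = 2.527e+09.
Combined level = 10 log₁₀(2.527e+09) = 94.0 dB.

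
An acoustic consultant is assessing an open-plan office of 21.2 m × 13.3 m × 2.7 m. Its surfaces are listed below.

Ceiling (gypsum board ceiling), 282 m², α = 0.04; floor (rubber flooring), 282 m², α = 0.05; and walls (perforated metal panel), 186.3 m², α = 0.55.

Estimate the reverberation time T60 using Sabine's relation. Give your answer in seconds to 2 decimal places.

A = Σ Sᵢαᵢ = 282*0.04 + 282*0.05 + 186.3*0.55 = 127.845 sabins.
Room volume: 761.292 m³.
T = 0.161 V/A = 0.161·761.292/127.845 = 0.96 s.

0.96 s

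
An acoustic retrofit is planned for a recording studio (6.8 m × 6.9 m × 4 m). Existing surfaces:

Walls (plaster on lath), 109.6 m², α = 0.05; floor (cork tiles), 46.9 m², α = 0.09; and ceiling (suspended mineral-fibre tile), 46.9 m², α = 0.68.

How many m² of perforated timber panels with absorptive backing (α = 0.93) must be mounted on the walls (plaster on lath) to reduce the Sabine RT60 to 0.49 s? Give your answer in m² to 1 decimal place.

22.8

Equivalent absorption area: A₁ = 109.6*0.05 + 46.9*0.09 + 46.9*0.68 = 41.593 m².
V = 187.68 m³. Target absorption A₂ = 0.161 × 187.68 / 0.49 = 61.666 sabins.
Absorption to add: 61.666 − 41.593 = 20.073 sabins.
Net gain per m²: Δα = 0.93 − 0.05 = 0.88.
Panel area = 20.073 / 0.88 = 22.8 m².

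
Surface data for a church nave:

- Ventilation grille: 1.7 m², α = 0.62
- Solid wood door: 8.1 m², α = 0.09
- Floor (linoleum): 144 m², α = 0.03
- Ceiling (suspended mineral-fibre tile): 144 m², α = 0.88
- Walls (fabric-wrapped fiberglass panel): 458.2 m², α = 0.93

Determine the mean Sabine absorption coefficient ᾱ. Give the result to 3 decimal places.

S = Σ Sᵢ = 1.7 + 8.1 + 144 + 144 + 458.2 = 756.0 m².
Weighted sum Σ Sα = 558.949.
ᾱ = A/S = 0.739.

0.739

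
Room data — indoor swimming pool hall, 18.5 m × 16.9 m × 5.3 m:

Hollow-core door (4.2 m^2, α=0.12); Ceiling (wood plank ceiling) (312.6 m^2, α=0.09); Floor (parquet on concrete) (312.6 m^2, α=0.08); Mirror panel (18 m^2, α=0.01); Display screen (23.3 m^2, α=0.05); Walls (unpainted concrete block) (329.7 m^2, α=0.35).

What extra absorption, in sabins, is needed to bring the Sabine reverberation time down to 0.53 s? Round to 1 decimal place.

Equivalent absorption area: A₁ = 4.2·0.12 + 312.6·0.09 + 312.6·0.08 + 18·0.01 + 23.3·0.05 + 329.7·0.35 = 170.386 m^2.
For T = 0.53 s, need A₂ = 0.161·V/T = 0.161·1657.045/0.53 = 503.366 sabins.
Additional absorption ΔA = 503.366 − 170.386 = 333.0 sabins.

333.0 sabins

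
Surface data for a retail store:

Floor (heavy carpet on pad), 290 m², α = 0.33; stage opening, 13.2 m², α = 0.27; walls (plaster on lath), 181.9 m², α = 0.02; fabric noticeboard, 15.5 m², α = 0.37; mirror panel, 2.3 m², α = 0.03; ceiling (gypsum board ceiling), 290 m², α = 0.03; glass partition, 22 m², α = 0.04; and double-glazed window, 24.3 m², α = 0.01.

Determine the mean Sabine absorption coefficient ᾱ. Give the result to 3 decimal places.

0.141

S = Σ Sᵢ = 290 + 13.2 + 181.9 + 15.5 + 2.3 + 290 + 22 + 24.3 = 839.2 m².
A = 290×0.33 + 13.2×0.27 + 181.9×0.02 + 15.5×0.37 + 2.3×0.03 + 290×0.03 + 22×0.04 + 24.3×0.01 = 118.529 sabins.
ᾱ = A/S = 0.141.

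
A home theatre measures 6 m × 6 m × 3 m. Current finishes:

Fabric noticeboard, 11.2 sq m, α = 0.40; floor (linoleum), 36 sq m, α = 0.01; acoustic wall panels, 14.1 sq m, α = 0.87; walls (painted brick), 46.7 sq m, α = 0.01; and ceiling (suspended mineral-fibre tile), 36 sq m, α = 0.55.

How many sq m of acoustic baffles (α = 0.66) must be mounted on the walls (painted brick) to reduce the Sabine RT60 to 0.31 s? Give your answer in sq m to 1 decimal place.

Equivalent absorption area: A₁ = 11.2*0.40 + 36*0.01 + 14.1*0.87 + 46.7*0.01 + 36*0.55 = 37.374 sq m.
V = 108 m³. Target absorption A₂ = 0.161 × 108 / 0.31 = 56.090 sabins.
ΔA needed = 56.090 − 37.374 = 18.716 sabins.
Each sq m of panel replacing the walls (painted brick) adds (0.66 − 0.01) = 0.65 sabins.
Panel area = 18.716 / 0.65 = 28.8 sq m.

28.8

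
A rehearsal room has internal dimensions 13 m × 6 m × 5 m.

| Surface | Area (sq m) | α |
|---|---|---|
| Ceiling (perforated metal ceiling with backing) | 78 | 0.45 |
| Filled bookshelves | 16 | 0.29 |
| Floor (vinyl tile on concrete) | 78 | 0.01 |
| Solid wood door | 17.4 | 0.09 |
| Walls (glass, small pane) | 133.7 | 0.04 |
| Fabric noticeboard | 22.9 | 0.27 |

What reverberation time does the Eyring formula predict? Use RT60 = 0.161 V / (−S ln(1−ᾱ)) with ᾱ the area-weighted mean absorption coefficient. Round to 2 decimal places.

1.08 seconds

Total surface area S = 78 + 16 + 78 + 17.4 + 133.7 + 22.9 = 346.0 sq m.
Σ(Sᵢαᵢ) = 78×0.45 + 16×0.29 + 78×0.01 + 17.4×0.09 + 133.7×0.04 + 22.9×0.27 = 53.617.
ᾱ = 53.617 / 346.0 = 0.1550.
Eyring denominator: −S ln(1−ᾱ) = 58.273.
V = 13 × 6 × 5 = 390 m³.
T = 0.161·V/[−S·ln(1−ᾱ)] = 0.161·390/58.273 = 1.08 s.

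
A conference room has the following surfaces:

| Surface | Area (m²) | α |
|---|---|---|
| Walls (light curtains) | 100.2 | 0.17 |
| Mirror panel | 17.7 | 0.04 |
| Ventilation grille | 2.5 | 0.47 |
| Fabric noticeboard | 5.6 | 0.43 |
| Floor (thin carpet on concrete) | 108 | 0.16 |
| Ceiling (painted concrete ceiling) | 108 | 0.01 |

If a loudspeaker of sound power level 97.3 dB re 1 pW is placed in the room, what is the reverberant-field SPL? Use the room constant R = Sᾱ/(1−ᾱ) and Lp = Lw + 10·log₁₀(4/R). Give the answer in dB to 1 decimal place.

A = 39.685 sabins; S = 342.0 m².
ᾱ = 0.1160, so room constant R = A/(1−ᾱ) = 44.893 m².
Lp = Lw + 10 log₁₀(4/R) = 97.3 -10.50 = 86.8 dB.

86.8 dB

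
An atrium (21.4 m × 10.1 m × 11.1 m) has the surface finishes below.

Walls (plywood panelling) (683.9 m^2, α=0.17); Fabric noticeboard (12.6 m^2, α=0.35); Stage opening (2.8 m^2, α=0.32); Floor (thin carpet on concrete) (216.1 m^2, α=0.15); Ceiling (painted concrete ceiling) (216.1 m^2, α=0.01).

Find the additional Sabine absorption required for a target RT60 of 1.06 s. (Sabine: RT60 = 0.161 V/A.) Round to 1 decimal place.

208.3 sabins

Equivalent absorption area: A₁ = 683.9*0.17 + 12.6*0.35 + 2.8*0.32 + 216.1*0.15 + 216.1*0.01 = 156.145 m^2.
V = 2399.154 m³. Required absorption A₂ = 0.161 × 2399.154 / 1.06 = 364.400 sabins.
Shortfall: 364.400 − 156.145 = 208.3 sabins.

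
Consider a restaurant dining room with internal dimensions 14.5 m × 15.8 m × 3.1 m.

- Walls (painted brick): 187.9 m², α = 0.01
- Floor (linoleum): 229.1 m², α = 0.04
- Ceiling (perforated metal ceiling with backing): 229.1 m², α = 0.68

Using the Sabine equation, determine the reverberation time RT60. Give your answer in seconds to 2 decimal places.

Total absorption A = 187.9*0.01 + 229.1*0.04 + 229.1*0.68
  = 1.879 + 9.164 + 155.788 = 166.831 m² sabins.
Volume V = 14.5 × 15.8 × 3.1 = 710.21 m³.
RT60 = 0.161 · V / A = 0.161 × 710.21 / 166.831 = 0.69 s.

0.69 s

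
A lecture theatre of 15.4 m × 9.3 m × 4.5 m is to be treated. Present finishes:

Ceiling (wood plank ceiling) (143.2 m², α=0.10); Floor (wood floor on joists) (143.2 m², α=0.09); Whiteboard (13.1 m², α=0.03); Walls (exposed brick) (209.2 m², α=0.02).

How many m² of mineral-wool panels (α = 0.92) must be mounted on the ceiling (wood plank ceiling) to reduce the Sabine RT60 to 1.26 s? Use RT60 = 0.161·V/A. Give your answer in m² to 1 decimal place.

61.7

Summing Sᵢαᵢ: 14.320 + 12.888 + 0.393 + 4.184 → A₁ = 31.785 sabins.
Required A₂ = 0.161·644.49/1.26 = 82.352 sabins.
Absorption to add: 82.352 − 31.785 = 50.567 sabins.
Each m² of panel replacing the ceiling (wood plank ceiling) adds (0.92 − 0.10) = 0.82 sabins.
Panel area = 50.567 / 0.82 = 61.7 m².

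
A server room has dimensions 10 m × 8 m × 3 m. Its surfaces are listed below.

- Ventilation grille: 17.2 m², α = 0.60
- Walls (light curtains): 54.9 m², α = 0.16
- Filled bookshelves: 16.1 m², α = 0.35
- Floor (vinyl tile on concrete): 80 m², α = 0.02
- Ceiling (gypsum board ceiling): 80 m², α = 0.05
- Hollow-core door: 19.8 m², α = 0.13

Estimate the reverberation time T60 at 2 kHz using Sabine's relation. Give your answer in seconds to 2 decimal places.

1.17 s

Summing Sᵢαᵢ: 10.320 + 8.784 + 5.635 + 1.600 + 4.000 + 2.574 → A = 32.913 sabins.
V = 10·8·3 = 240 m³.
RT60 = 0.161 · V / A = 0.161 × 240 / 32.913 = 1.17 s.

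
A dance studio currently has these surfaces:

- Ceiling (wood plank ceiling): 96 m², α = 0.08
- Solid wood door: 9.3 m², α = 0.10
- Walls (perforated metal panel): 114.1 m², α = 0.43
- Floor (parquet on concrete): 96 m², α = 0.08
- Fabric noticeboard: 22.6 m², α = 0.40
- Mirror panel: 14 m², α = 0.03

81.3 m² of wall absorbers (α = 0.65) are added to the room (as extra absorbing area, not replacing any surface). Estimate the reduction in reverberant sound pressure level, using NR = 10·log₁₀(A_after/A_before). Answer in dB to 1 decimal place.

Total absorption A_before = 96×0.08 + 9.3×0.10 + 114.1×0.43 + 96×0.08 + 22.6×0.40 + 14×0.03
  = 7.680 + 0.930 + 49.063 + 7.680 + 9.040 + 0.420 = 74.813 m² sabins.
Treatment contributes 81.3·0.65 = 52.845 sabins.
A_after = 74.813 + 52.845 = 127.658 sabins.
NR = 10·log₁₀(127.658/74.813) = 2.3 dB.

2.3 dB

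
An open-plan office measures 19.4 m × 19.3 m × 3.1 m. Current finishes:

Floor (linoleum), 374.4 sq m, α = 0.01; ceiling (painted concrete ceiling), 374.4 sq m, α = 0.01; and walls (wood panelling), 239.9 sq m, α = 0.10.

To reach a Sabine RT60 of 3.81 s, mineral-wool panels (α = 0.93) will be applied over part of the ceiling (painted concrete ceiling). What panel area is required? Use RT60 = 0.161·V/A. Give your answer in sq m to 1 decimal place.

Equivalent absorption area: A₁ = 374.4*0.01 + 374.4*0.01 + 239.9*0.10 = 31.478 sq m.
Required A₂ = 0.161·1160.702/3.81 = 49.048 sabins.
ΔA needed = 49.048 − 31.478 = 17.570 sabins.
Each sq m of panel replacing the ceiling (painted concrete ceiling) adds (0.93 − 0.01) = 0.92 sabins.
Panel area = 17.570 / 0.92 = 19.1 sq m.

19.1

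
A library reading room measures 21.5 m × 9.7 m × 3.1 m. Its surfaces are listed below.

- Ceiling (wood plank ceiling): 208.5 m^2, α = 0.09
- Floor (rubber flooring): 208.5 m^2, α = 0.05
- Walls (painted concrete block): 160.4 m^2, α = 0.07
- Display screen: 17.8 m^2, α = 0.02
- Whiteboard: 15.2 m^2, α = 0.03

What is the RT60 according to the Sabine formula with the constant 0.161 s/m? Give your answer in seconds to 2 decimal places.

Total absorption A = 208.5*0.09 + 208.5*0.05 + 160.4*0.07 + 17.8*0.02 + 15.2*0.03
  = 18.765 + 10.425 + 11.228 + 0.356 + 0.456 = 41.230 m^2 sabins.
Volume V = 21.5 × 9.7 × 3.1 = 646.505 m³.
T = 0.161 V/A = 0.161·646.505/41.230 = 2.52 s.

2.52 s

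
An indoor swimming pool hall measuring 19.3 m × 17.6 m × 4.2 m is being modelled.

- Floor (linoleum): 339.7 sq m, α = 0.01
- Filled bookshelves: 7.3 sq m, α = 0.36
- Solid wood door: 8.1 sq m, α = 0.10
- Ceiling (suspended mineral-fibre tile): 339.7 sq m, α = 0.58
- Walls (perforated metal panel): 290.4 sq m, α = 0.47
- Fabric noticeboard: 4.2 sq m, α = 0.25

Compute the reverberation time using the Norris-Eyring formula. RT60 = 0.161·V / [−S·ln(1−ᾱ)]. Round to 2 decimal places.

S = Σ Sᵢ = 989.4 sq m.
Absorption A = 339.7×0.01 + 7.3×0.36 + 8.1×0.10 + 339.7×0.58 + 290.4×0.47 + 4.2×0.25 = 341.399 sabins.
ᾱ = 341.399 / 989.4 = 0.3451.
−S·ln(1−ᾱ) = −989.4 × ln(1 − 0.3451) = 418.786.
V = 19.3 × 17.6 × 4.2 = 1426.656 m³.
RT60 = 0.161 × 1426.656 / 418.786 = 0.55 s.

0.55 s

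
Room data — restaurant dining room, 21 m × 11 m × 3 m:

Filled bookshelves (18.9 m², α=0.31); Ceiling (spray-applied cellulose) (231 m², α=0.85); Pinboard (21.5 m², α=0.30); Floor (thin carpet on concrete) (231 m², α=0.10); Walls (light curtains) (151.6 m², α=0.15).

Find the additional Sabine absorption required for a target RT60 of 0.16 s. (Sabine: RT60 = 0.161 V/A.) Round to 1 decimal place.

442.8 sabins

Equivalent absorption area: A₁ = 18.9×0.31 + 231×0.85 + 21.5×0.30 + 231×0.10 + 151.6×0.15 = 254.499 m².
Target A₂ = 0.161·693/0.16 = 697.331 sabins (V = 693 m³).
Shortfall: 697.331 − 254.499 = 442.8 sabins.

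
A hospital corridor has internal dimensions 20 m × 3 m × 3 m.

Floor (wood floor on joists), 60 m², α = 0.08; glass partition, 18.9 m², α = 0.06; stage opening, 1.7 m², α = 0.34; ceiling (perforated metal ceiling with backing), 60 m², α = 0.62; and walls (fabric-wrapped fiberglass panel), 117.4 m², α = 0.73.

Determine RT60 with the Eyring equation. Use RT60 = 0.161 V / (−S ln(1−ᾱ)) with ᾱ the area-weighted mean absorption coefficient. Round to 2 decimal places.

0.16 s

Total surface area S = 60 + 18.9 + 1.7 + 60 + 117.4 = 258.0 m².
Σ(Sᵢαᵢ) = 60×0.08 + 18.9×0.06 + 1.7×0.34 + 60×0.62 + 117.4×0.73 = 129.414.
ᾱ = 129.414 / 258.0 = 0.5016.
−S·ln(1−ᾱ) = −258.0 × ln(1 − 0.5016) = 179.659.
V = 20 × 3 × 3 = 180 m³.
RT60 = 0.161 × 180 / 179.659 = 0.16 s.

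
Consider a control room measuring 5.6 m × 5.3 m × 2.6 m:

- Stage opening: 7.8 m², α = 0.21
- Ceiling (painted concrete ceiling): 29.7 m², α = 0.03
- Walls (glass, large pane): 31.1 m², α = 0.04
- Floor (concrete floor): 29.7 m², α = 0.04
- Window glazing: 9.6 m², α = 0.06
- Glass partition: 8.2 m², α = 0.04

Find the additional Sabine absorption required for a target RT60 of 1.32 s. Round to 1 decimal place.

Total absorption A₁ = 7.8*0.21 + 29.7*0.03 + 31.1*0.04 + 29.7*0.04 + 9.6*0.06 + 8.2*0.04
  = 1.638 + 0.891 + 1.244 + 1.188 + 0.576 + 0.328 = 5.865 m² sabins.
V = 77.168 m³. Required absorption A₂ = 0.161 × 77.168 / 1.32 = 9.412 sabins.
ΔA = A₂ − A₁ = 9.412 − 5.865 = 3.5 sabins.

3.5 sabins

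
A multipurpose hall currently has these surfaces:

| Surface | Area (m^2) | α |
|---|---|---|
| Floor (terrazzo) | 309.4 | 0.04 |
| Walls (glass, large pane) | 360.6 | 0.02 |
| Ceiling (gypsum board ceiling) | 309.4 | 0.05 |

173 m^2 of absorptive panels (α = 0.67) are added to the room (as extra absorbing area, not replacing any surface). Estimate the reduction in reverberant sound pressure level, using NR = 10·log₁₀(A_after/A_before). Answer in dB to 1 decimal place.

Summing Sᵢαᵢ: 12.376 + 7.212 + 15.470 → A_before = 35.058 sabins.
Treatment contributes 173·0.67 = 115.910 sabins.
A_after = 35.058 + 115.910 = 150.968 sabins.
NR = 10·log₁₀(150.968/35.058) = 6.3 dB.

6.3 dB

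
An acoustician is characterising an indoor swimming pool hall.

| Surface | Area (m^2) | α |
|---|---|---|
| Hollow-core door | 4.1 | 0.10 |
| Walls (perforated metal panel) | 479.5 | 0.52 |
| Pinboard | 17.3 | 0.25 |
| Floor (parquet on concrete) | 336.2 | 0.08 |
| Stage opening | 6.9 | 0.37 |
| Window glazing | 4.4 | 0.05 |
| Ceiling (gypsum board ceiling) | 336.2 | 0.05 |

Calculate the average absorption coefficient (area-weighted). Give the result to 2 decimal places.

0.25

S = Σ Sᵢ = 4.1 + 479.5 + 17.3 + 336.2 + 6.9 + 4.4 + 336.2 = 1184.6 m^2.
A = 4.1*0.10 + 479.5*0.52 + 17.3*0.25 + 336.2*0.08 + 6.9*0.37 + 4.4*0.05 + 336.2*0.05 = 300.554 sabins.
ᾱ = A/S = 0.25.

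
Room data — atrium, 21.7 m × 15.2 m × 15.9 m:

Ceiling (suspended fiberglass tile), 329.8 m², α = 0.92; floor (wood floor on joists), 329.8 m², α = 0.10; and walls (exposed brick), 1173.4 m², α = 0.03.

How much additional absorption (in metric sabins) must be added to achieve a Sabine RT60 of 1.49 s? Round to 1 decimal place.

195.1 sabins

Total absorption A₁ = 329.8·0.92 + 329.8·0.10 + 1173.4·0.03
  = 303.416 + 32.980 + 35.202 = 371.598 m² sabins.
Target A₂ = 0.161·5244.456/1.49 = 566.683 sabins (V = 5244.456 m³).
ΔA = A₂ − A₁ = 566.683 − 371.598 = 195.1 sabins.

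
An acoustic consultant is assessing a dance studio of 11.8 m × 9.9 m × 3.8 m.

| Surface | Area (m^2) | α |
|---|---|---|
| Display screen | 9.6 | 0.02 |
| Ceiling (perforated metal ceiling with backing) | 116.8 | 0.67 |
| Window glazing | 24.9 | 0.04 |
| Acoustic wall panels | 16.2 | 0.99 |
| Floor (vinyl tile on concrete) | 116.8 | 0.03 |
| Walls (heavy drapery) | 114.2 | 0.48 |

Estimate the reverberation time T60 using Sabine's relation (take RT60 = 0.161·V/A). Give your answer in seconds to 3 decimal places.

Equivalent absorption area: A = 9.6·0.02 + 116.8·0.67 + 24.9·0.04 + 16.2·0.99 + 116.8·0.03 + 114.2·0.48 = 153.802 m^2.
Room volume: 443.916 m³.
RT60 = 0.161 · V / A = 0.161 × 443.916 / 153.802 = 0.465 s.

0.465 seconds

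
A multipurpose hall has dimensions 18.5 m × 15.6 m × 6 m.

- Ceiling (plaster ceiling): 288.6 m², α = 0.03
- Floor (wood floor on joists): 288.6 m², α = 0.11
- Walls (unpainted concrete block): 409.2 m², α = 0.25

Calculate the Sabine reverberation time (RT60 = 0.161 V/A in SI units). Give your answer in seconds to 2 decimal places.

Total absorption A = 288.6*0.03 + 288.6*0.11 + 409.2*0.25
  = 8.658 + 31.746 + 102.300 = 142.704 m² sabins.
V = 18.5·15.6·6 = 1731.6 m³.
RT60 = 0.161 · V / A = 0.161 × 1731.6 / 142.704 = 1.95 s.

1.95 s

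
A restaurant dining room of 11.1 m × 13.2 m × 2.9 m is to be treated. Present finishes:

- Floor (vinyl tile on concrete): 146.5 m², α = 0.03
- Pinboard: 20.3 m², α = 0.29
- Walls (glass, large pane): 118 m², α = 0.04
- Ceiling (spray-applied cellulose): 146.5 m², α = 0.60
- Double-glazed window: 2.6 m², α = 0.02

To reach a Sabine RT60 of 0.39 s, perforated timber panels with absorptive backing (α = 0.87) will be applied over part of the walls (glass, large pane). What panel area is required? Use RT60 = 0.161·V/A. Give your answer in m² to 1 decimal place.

87.3

Total absorption A₁ = 146.5*0.03 + 20.3*0.29 + 118*0.04 + 146.5*0.60 + 2.6*0.02
  = 4.395 + 5.887 + 4.720 + 87.900 + 0.052 = 102.954 m² sabins.
V = 424.908 m³. Target absorption A₂ = 0.161 × 424.908 / 0.39 = 175.411 sabins.
Absorption to add: 175.411 − 102.954 = 72.457 sabins.
Net gain per m²: Δα = 0.87 − 0.04 = 0.83.
Panel area = 72.457 / 0.83 = 87.3 m².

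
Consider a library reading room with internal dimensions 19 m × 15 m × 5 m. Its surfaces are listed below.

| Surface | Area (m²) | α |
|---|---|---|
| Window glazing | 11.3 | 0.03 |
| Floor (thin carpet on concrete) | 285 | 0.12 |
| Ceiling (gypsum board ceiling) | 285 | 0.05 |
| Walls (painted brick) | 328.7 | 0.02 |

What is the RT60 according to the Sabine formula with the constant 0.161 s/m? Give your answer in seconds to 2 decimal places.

Equivalent absorption area: A = 11.3×0.03 + 285×0.12 + 285×0.05 + 328.7×0.02 = 55.363 m².
Volume V = 19 × 15 × 5 = 1425 m³.
RT60 = 0.161 · V / A = 0.161 × 1425 / 55.363 = 4.14 s.

4.14 sec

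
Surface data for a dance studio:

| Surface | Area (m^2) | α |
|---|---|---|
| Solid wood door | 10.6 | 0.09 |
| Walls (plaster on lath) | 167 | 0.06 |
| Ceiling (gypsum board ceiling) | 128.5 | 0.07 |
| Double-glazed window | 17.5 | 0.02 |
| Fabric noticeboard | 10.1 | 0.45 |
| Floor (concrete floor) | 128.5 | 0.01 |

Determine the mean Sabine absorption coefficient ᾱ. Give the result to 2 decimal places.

0.06

S = Σ Sᵢ = 10.6 + 167 + 128.5 + 17.5 + 10.1 + 128.5 = 462.2 m^2.
Σ(Sᵢαᵢ) = 10.6*0.09 + 167*0.06 + 128.5*0.07 + 17.5*0.02 + 10.1*0.45 + 128.5*0.01 = 26.149.
ᾱ = A/S = 0.06.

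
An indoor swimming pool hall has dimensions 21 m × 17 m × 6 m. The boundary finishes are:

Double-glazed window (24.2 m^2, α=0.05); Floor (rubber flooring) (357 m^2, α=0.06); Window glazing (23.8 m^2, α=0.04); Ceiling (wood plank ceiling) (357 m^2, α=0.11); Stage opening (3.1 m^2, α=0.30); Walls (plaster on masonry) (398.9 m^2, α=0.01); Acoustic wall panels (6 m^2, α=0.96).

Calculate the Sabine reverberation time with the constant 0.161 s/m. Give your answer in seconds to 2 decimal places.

A = Σ Sᵢαᵢ = 24.2*0.05 + 357*0.06 + 23.8*0.04 + 357*0.11 + 3.1*0.30 + 398.9*0.01 + 6*0.96 = 73.531 sabins.
Volume V = 21 × 17 × 6 = 2142 m³.
T = 0.161 V/A = 0.161·2142/73.531 = 4.69 s.

4.69 seconds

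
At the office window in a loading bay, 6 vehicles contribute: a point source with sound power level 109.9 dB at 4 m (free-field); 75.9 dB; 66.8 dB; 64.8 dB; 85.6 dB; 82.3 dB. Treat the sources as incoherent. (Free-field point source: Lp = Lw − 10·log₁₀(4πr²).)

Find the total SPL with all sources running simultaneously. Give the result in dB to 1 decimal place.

90.3 dB

Source at 4 m: Lp = 109.9 − 10·log₁₀(4π·4²) = 109.9 − 10·log₁₀(201.062) = 86.9 dB.
Sum in the linear (power) domain: Σ 10^(Lᵢ/10) = 10^(86.9/10) + 10^(75.9/10) + 10^(66.8/10) + 10^(64.8/10) + 10^(85.6/10) + 10^(82.3/10) = 1.069e+09.
Back to dB: 10·log₁₀ Σ = 90.3 dB.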